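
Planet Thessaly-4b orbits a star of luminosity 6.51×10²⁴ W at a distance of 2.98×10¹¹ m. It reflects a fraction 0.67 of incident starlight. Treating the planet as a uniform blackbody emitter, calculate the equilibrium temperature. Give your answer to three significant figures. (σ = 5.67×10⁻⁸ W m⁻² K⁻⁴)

Flux: S = L/(4πd²) = 6.51×10²⁴/(4π×(2.98×10¹¹)²) = 5.83 W m⁻².
Energy balance: absorbed = emitted ⇒ πR²·S(1−A) = 4πR²·σT_eq⁴, so T_eq⁴ = S(1−A)/(4σ).
T_eq = [5.83 × 0.33 / (4 × 5.67×10⁻⁸)]^(1/4) = (8.49×10⁶)^(1/4) = 54.0 K.

T_eq ≈ 54.0 K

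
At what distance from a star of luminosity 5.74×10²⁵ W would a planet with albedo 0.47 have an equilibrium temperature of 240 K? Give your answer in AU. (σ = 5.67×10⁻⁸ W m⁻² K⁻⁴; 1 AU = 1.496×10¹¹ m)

From T_eq⁴ = L(1−A)/(16πσd²): d = √[L(1−A)/(16πσT_eq⁴)].
d = √[5.74×10²⁵ × 0.53 / (16π × 5.67×10⁻⁸ × (240)⁴)] = 5.67×10¹⁰ m = 0.379 AU.

d ≈ 0.379 AU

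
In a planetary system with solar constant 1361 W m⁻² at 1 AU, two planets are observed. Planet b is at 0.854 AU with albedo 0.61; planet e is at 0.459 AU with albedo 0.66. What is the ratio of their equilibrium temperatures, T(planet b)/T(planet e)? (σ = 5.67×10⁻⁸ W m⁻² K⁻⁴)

T₁/T₂ ≈ 0.759

T_eq = [S₀(1−A)/(4σd²)]^(1/4), so T ∝ (1−A)^(1/4) / √d.
T₁ = [1361×0.39/(4×5.67×10⁻⁸×0.854²)]^(1/4) = 238.01 K.
T₂ = [1361×0.34/(4×5.67×10⁻⁸×0.459²)]^(1/4) = 313.70 K.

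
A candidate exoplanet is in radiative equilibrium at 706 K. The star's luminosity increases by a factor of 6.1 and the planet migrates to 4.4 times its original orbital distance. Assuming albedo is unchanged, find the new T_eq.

T_eq ∝ L^(1/4) · d^(−1/2).
T′ = 706 × 6.1^(1/4) / 4.4^(1/2) = 529 K.

T_eq ≈ 529 K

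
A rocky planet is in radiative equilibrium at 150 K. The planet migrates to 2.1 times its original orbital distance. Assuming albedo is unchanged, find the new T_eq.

T_eq ∝ L^(1/4) · d^(−1/2).
T′ = 150 / 2.1^(1/2) = 104 K.

T_eq ≈ 104 K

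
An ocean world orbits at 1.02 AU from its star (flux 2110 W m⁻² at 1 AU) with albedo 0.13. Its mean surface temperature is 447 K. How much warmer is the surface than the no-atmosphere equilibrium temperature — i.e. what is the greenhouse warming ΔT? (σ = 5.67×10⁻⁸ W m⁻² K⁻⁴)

ΔT ≈ 150.0 K

S = 2110/1.02² = 2028 W m⁻².
T_eq = [S(1−A)/(4σ)]^(1/4) = [2028×0.87/(4×5.67×10⁻⁸)]^(1/4) = 297.0 K.
ΔT = T_surf − T_eq = 447 − 297.0.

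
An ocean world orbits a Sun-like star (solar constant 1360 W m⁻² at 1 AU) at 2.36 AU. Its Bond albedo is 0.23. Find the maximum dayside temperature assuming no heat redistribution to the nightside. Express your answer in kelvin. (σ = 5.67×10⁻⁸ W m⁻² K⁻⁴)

Flux at 2.36 AU: S = 1360/2.36² = 244 W m⁻².
With no redistribution each surface element balances locally: S(1−A) = σT⁴.
T = [244 × 0.77 / 5.67×10⁻⁸]^(1/4) = (3.32×10⁹)^(1/4) = 240 K.

T_ss ≈ 240 K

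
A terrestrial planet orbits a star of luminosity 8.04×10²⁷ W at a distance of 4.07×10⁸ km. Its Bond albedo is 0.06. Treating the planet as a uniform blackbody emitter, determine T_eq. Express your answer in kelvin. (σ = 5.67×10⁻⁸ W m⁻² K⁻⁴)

T_eq ≈ 356 K

d = 4.07×10⁸ km = 4.07×10¹¹ m.
Flux: S = L/(4πd²) = 8.04×10²⁷/(4π×(4.07×10¹¹)²) = 3860 W m⁻².
Energy balance: absorbed = emitted ⇒ πR²·S(1−A) = 4πR²·σT_eq⁴, so T_eq⁴ = S(1−A)/(4σ).
T_eq = [3860 × 0.94 / (4 × 5.67×10⁻⁸)]^(1/4) = (1.60×10¹⁰)^(1/4) = 356 K.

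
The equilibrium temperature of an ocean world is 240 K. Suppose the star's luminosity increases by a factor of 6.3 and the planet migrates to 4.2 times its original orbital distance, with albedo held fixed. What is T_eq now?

T_eq ≈ 186 K

T_eq ∝ L^(1/4) · d^(−1/2).
T′ = 240 × 6.3^(1/4) / 4.2^(1/2) = 186 K.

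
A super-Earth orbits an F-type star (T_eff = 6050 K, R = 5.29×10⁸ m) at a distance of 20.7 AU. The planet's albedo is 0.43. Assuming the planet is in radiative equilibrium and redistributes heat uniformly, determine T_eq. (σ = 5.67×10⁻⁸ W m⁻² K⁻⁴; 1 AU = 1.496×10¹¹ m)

d = 20.7 AU = 3.10×10¹² m.
L = 4πR_⋆²σT_⋆⁴ = 4π(5.29×10⁸)² × 5.67×10⁻⁸ × (6050)⁴ = 2.67×10²⁶ W.
S = L/(4πd²) = 2.22 W m⁻².
Energy balance: absorbed = emitted ⇒ πR²·S(1−A) = 4πR²·σT_eq⁴, so T_eq⁴ = S(1−A)/(4σ).
T_eq = [2.22 × 0.57 / (4 × 5.67×10⁻⁸)]^(1/4) = (5.57×10⁶)^(1/4) = 48.6 K.

T_eq ≈ 48.6 K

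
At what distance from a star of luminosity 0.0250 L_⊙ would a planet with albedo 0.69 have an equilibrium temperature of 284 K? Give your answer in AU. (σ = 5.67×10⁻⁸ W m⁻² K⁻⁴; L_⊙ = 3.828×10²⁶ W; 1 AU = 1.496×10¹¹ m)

L = 0.0250 × 3.828×10²⁶ = 9.57×10²⁴ W.
From T_eq⁴ = L(1−A)/(16πσd²): d = √[L(1−A)/(16πσT_eq⁴)].
d = √[9.57×10²⁴ × 0.31 / (16π × 5.67×10⁻⁸ × (284)⁴)] = 1.26×10¹⁰ m = 0.0846 AU.

d ≈ 0.0846 AU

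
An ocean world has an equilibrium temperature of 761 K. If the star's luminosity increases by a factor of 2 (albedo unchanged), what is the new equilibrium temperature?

T_eq ≈ 905 K

T_eq ∝ L^(1/4) · d^(−1/2).
T′ = 761 × 2^(1/4) = 905 K.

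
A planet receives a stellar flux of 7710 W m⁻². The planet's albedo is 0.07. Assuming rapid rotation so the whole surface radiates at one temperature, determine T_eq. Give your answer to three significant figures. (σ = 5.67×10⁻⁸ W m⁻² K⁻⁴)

Energy balance: absorbed = emitted ⇒ πR²·S(1−A) = 4πR²·σT_eq⁴, so T_eq⁴ = S(1−A)/(4σ).
T_eq = [7710 × 0.93 / (4 × 5.67×10⁻⁸)]^(1/4) = (3.16×10¹⁰)^(1/4) = 422 K.

T_eq ≈ 422 K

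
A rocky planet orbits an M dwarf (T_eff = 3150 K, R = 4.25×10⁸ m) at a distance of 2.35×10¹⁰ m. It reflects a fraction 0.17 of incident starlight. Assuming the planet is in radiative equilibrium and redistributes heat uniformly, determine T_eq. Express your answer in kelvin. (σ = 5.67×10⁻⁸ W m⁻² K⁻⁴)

T_eq ≈ 286 K

L = 4πR_⋆²σT_⋆⁴ = 4π(4.25×10⁸)² × 5.67×10⁻⁸ × (3150)⁴ = 1.27×10²⁵ W.
S = L/(4πd²) = 1830 W m⁻².
Energy balance: absorbed = emitted ⇒ πR²·S(1−A) = 4πR²·σT_eq⁴, so T_eq⁴ = S(1−A)/(4σ).
T_eq = [1830 × 0.83 / (4 × 5.67×10⁻⁸)]^(1/4) = (6.68×10⁹)^(1/4) = 286 K.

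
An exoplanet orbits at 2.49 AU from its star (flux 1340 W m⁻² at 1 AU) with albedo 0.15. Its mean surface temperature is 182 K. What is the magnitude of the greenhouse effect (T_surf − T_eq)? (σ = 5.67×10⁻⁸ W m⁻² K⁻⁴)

S = 1340/2.49² = 216.1 W m⁻².
T_eq = [S(1−A)/(4σ)]^(1/4) = [216.1×0.85/(4×5.67×10⁻⁸)]^(1/4) = 168.7 K.
ΔT = T_surf − T_eq = 182 − 168.7.

ΔT ≈ 13.3 K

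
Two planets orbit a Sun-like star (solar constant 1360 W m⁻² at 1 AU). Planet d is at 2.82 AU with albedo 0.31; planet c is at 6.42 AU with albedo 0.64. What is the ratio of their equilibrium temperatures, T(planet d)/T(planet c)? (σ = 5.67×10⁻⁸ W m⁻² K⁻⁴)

T₁/T₂ ≈ 1.775

T_eq = [S₀(1−A)/(4σd²)]^(1/4), so T ∝ (1−A)^(1/4) / √d.
T₁ = [1360×0.69/(4×5.67×10⁻⁸×2.82²)]^(1/4) = 151.03 K.
T₂ = [1360×0.36/(4×5.67×10⁻⁸×6.42²)]^(1/4) = 85.07 K.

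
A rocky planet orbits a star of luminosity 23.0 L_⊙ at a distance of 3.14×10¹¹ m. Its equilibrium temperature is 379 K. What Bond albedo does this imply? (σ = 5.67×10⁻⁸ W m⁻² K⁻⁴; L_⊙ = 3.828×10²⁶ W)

L = 23.0 × 3.828×10²⁶ = 8.80×10²⁷ W.
Flux: S = L/(4πd²) = 8.80×10²⁷/(4π×(3.14×10¹¹)²) = 7110 W m⁻².
From T_eq⁴ = S(1−A)/(4σ): 1−A = 4σT_eq⁴/S.
1−A = 4 × 5.67×10⁻⁸ × (379)⁴ / 7110 = 0.659.

A ≈ 0.34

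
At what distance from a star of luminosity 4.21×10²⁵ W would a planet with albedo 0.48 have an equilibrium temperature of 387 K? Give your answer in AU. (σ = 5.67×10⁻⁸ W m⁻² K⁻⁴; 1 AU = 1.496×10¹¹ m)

From T_eq⁴ = L(1−A)/(16πσd²): d = √[L(1−A)/(16πσT_eq⁴)].
d = √[4.21×10²⁵ × 0.52 / (16π × 5.67×10⁻⁸ × (387)⁴)] = 1.85×10¹⁰ m = 0.124 AU.

d ≈ 0.124 AU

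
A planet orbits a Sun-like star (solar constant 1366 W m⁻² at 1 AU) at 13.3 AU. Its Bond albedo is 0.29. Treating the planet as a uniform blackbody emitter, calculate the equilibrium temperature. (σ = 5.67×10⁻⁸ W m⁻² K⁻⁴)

T_eq ≈ 70.1 K

Flux at 13.3 AU: S = 1366/13.3² = 7.72 W m⁻².
Energy balance: absorbed = emitted ⇒ πR²·S(1−A) = 4πR²·σT_eq⁴, so T_eq⁴ = S(1−A)/(4σ).
T_eq = [7.72 × 0.71 / (4 × 5.67×10⁻⁸)]^(1/4) = (2.42×10⁷)^(1/4) = 70.1 K.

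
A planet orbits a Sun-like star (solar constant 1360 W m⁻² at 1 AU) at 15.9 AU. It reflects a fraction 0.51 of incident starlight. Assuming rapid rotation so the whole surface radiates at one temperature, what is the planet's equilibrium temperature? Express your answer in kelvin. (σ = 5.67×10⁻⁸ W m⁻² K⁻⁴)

Flux at 15.9 AU: S = 1360/15.9² = 5.38 W m⁻².
Energy balance: absorbed = emitted ⇒ πR²·S(1−A) = 4πR²·σT_eq⁴, so T_eq⁴ = S(1−A)/(4σ).
T_eq = [5.38 × 0.49 / (4 × 5.67×10⁻⁸)]^(1/4) = (1.16×10⁷)^(1/4) = 58.4 K.

T_eq ≈ 58.4 K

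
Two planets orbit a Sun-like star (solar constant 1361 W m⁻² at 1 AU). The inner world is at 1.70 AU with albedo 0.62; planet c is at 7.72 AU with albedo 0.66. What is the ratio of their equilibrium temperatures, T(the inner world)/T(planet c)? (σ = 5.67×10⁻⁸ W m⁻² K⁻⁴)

T₁/T₂ ≈ 2.191

T_eq = [S₀(1−A)/(4σd²)]^(1/4), so T ∝ (1−A)^(1/4) / √d.
T₁ = [1361×0.38/(4×5.67×10⁻⁸×1.70²)]^(1/4) = 167.60 K.
T₂ = [1361×0.34/(4×5.67×10⁻⁸×7.72²)]^(1/4) = 76.49 K.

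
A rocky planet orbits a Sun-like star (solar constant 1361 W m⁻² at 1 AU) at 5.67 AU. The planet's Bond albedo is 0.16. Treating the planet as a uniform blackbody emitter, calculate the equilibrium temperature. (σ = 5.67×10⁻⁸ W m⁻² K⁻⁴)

Flux at 5.67 AU: S = 1361/5.67² = 42.3 W m⁻².
Energy balance: absorbed = emitted ⇒ πR²·S(1−A) = 4πR²·σT_eq⁴, so T_eq⁴ = S(1−A)/(4σ).
T_eq = [42.3 × 0.84 / (4 × 5.67×10⁻⁸)]^(1/4) = (1.57×10⁸)^(1/4) = 112 K.

T_eq ≈ 112 K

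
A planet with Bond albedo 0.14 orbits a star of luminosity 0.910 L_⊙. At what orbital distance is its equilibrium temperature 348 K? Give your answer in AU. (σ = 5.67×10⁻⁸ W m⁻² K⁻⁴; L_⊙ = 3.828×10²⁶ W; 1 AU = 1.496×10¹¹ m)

L = 0.910 × 3.828×10²⁶ = 3.48×10²⁶ W.
From T_eq⁴ = L(1−A)/(16πσd²): d = √[L(1−A)/(16πσT_eq⁴)].
d = √[3.48×10²⁶ × 0.86 / (16π × 5.67×10⁻⁸ × (348)⁴)] = 8.47×10¹⁰ m = 0.566 AU.

d ≈ 0.566 AU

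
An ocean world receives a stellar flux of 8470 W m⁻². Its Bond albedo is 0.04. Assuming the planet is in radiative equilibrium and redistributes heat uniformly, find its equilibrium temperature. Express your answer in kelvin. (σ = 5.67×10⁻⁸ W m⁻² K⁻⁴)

T_eq ≈ 435 K

Energy balance: absorbed = emitted ⇒ πR²·S(1−A) = 4πR²·σT_eq⁴, so T_eq⁴ = S(1−A)/(4σ).
T_eq = [8470 × 0.96 / (4 × 5.67×10⁻⁸)]^(1/4) = (3.59×10¹⁰)^(1/4) = 435 K.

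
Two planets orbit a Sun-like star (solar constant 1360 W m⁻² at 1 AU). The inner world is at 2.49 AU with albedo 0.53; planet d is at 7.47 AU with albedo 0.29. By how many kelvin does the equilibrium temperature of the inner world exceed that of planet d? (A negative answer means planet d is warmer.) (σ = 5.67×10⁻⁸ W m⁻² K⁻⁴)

ΔT ≈ 52.6 K

T_eq = [S₀(1−A)/(4σd²)]^(1/4), so T ∝ (1−A)^(1/4) / √d.
T₁ = [1360×0.47/(4×5.67×10⁻⁸×2.49²)]^(1/4) = 146.02 K.
T₂ = [1360×0.71/(4×5.67×10⁻⁸×7.47²)]^(1/4) = 93.46 K.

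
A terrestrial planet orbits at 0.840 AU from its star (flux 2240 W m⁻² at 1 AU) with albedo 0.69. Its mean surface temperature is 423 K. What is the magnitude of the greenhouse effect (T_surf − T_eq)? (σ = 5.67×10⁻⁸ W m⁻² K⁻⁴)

ΔT ≈ 166.3 K

S = 2240/0.840² = 3175 W m⁻².
T_eq = [S(1−A)/(4σ)]^(1/4) = [3175×0.31/(4×5.67×10⁻⁸)]^(1/4) = 256.7 K.
ΔT = T_surf − T_eq = 423 − 256.7.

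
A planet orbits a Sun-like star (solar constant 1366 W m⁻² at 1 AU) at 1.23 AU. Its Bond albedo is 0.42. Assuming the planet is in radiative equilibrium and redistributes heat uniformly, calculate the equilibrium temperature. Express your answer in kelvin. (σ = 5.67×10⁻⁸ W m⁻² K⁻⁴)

T_eq ≈ 219 K

Flux at 1.23 AU: S = 1366/1.23² = 903 W m⁻².
Energy balance: absorbed = emitted ⇒ πR²·S(1−A) = 4πR²·σT_eq⁴, so T_eq⁴ = S(1−A)/(4σ).
T_eq = [903 × 0.58 / (4 × 5.67×10⁻⁸)]^(1/4) = (2.31×10⁹)^(1/4) = 219 K.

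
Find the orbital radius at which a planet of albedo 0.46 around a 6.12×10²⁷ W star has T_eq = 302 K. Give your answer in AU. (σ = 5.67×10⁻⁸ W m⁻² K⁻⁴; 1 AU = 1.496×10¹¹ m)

From T_eq⁴ = L(1−A)/(16πσd²): d = √[L(1−A)/(16πσT_eq⁴)].
d = √[6.12×10²⁷ × 0.54 / (16π × 5.67×10⁻⁸ × (302)⁴)] = 3.73×10¹¹ m = 2.50 AU.

d ≈ 2.50 AU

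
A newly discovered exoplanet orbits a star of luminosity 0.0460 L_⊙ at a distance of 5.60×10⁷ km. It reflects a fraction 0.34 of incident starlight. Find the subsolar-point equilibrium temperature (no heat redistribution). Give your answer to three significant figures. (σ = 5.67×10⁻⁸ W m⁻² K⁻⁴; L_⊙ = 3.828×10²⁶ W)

T_ss ≈ 269 K

d = 5.60×10⁷ km = 5.60×10¹⁰ m.
L = 0.0460 × 3.828×10²⁶ = 1.76×10²⁵ W.
Flux: S = L/(4πd²) = 1.76×10²⁵/(4π×(5.60×10¹⁰)²) = 447 W m⁻².
At the subsolar point the surface absorbs S(1−A) and emits σT⁴ per unit area — no factor of 4, since only the local patch is in balance.
T = [447 × 0.66 / 5.67×10⁻⁸]^(1/4) = (5.20×10⁹)^(1/4) = 269 K.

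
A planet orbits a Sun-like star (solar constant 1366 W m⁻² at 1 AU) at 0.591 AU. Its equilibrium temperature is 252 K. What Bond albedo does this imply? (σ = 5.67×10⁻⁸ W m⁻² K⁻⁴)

Flux at 0.591 AU: S = 1366/0.591² = 3910 W m⁻².
From T_eq⁴ = S(1−A)/(4σ): 1−A = 4σT_eq⁴/S.
1−A = 4 × 5.67×10⁻⁸ × (252)⁴ / 3910 = 0.234.

A ≈ 0.77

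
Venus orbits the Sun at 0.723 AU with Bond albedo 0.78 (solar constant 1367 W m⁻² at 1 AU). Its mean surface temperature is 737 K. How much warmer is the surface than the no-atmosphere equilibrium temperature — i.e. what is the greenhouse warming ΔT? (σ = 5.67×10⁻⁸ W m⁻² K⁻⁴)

ΔT ≈ 512.6 K

S = 1367/0.723² = 2615 W m⁻².
T_eq = [S(1−A)/(4σ)]^(1/4) = [2615×0.22/(4×5.67×10⁻⁸)]^(1/4) = 224.4 K.
ΔT = T_surf − T_eq = 737 − 224.4.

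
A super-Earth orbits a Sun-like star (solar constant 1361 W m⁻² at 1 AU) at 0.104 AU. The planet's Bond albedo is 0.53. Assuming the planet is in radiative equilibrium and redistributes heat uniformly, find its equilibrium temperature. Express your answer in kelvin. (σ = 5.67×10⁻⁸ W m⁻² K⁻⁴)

T_eq ≈ 715 K

Flux at 0.104 AU: S = 1361/0.104² = 1.26×10⁵ W m⁻².
Energy balance: absorbed = emitted ⇒ πR²·S(1−A) = 4πR²·σT_eq⁴, so T_eq⁴ = S(1−A)/(4σ).
T_eq = [1.26×10⁵ × 0.47 / (4 × 5.67×10⁻⁸)]^(1/4) = (2.61×10¹¹)^(1/4) = 715 K.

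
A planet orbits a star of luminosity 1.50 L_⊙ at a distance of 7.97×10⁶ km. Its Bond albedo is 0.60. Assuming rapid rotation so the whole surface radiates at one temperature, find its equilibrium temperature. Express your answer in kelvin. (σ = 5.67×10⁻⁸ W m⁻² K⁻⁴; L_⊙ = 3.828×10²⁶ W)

T_eq ≈ 1060 K

d = 7.97×10⁶ km = 7.97×10⁹ m.
L = 1.50 × 3.828×10²⁶ = 5.74×10²⁶ W.
Flux: S = L/(4πd²) = 5.74×10²⁶/(4π×(7.97×10⁹)²) = 7.19×10⁵ W m⁻².
Energy balance: absorbed = emitted ⇒ πR²·S(1−A) = 4πR²·σT_eq⁴, so T_eq⁴ = S(1−A)/(4σ).
T_eq = [7.19×10⁵ × 0.40 / (4 × 5.67×10⁻⁸)]^(1/4) = (1.27×10¹²)^(1/4) = 1060 K.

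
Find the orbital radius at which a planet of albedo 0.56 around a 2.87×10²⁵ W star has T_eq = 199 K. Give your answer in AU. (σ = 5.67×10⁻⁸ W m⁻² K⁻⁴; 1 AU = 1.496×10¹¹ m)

From T_eq⁴ = L(1−A)/(16πσd²): d = √[L(1−A)/(16πσT_eq⁴)].
d = √[2.87×10²⁵ × 0.44 / (16π × 5.67×10⁻⁸ × (199)⁴)] = 5.32×10¹⁰ m = 0.355 AU.

d ≈ 0.355 AU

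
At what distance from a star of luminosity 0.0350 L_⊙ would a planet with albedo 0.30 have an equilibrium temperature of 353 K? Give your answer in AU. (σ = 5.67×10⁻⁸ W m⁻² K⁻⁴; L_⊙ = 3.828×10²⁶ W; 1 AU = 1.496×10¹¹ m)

L = 0.0350 × 3.828×10²⁶ = 1.34×10²⁵ W.
From T_eq⁴ = L(1−A)/(16πσd²): d = √[L(1−A)/(16πσT_eq⁴)].
d = √[1.34×10²⁵ × 0.70 / (16π × 5.67×10⁻⁸ × (353)⁴)] = 1.46×10¹⁰ m = 0.0973 AU.

d ≈ 0.0973 AU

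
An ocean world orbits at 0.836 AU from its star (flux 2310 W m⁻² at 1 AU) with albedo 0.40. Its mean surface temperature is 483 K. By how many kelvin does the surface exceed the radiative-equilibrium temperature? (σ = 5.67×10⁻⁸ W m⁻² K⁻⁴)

S = 2310/0.836² = 3305 W m⁻².
T_eq = [S(1−A)/(4σ)]^(1/4) = [3305×0.60/(4×5.67×10⁻⁸)]^(1/4) = 305.8 K.
ΔT = T_surf − T_eq = 483 − 305.8.

ΔT ≈ 177.2 K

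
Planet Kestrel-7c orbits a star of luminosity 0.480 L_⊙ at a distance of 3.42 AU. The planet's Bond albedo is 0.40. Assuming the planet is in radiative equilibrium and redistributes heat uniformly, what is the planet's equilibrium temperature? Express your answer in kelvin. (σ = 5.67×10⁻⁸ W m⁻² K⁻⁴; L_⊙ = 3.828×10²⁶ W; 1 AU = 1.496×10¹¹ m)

T_eq ≈ 110 K

d = 3.42 AU = 5.12×10¹¹ m.
L = 0.480 × 3.828×10²⁶ = 1.84×10²⁶ W.
Flux: S = L/(4πd²) = 1.84×10²⁶/(4π×(5.12×10¹¹)²) = 55.9 W m⁻².
Energy balance: absorbed = emitted ⇒ πR²·S(1−A) = 4πR²·σT_eq⁴, so T_eq⁴ = S(1−A)/(4σ).
T_eq = [55.9 × 0.60 / (4 × 5.67×10⁻⁸)]^(1/4) = (1.48×10⁸)^(1/4) = 110 K.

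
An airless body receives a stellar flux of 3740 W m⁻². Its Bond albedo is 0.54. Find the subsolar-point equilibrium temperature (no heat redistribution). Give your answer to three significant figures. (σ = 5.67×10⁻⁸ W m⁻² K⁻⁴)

At the subsolar point the surface absorbs S(1−A) and emits σT⁴ per unit area — no factor of 4, since only the local patch is in balance.
T = [3740 × 0.46 / 5.67×10⁻⁸]^(1/4) = (3.03×10¹⁰)^(1/4) = 417 K.

T_ss ≈ 417 K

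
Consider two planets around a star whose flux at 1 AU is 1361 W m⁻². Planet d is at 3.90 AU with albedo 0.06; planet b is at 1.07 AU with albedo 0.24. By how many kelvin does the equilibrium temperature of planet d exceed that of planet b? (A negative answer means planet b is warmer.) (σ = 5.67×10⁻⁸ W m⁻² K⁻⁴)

ΔT ≈ -112.5 K

T_eq = [S₀(1−A)/(4σd²)]^(1/4), so T ∝ (1−A)^(1/4) / √d.
T₁ = [1361×0.94/(4×5.67×10⁻⁸×3.90²)]^(1/4) = 138.77 K.
T₂ = [1361×0.76/(4×5.67×10⁻⁸×1.07²)]^(1/4) = 251.23 K.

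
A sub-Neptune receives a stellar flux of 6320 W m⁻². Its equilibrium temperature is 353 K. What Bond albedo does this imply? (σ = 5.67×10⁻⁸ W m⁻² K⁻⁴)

A ≈ 0.44

From T_eq⁴ = S(1−A)/(4σ): 1−A = 4σT_eq⁴/S.
1−A = 4 × 5.67×10⁻⁸ × (353)⁴ / 6320 = 0.557.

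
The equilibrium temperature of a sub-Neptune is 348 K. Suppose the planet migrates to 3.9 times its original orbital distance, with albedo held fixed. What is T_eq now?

T_eq ∝ L^(1/4) · d^(−1/2).
T′ = 348 / 3.9^(1/2) = 176 K.

T_eq ≈ 176 K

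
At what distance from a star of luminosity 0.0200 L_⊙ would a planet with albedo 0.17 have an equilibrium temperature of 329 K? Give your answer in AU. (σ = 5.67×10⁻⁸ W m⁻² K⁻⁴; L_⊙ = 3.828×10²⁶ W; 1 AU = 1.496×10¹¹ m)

d ≈ 0.0922 AU

L = 0.0200 × 3.828×10²⁶ = 7.66×10²⁴ W.
From T_eq⁴ = L(1−A)/(16πσd²): d = √[L(1−A)/(16πσT_eq⁴)].
d = √[7.66×10²⁴ × 0.83 / (16π × 5.67×10⁻⁸ × (329)⁴)] = 1.38×10¹⁰ m = 0.0922 AU.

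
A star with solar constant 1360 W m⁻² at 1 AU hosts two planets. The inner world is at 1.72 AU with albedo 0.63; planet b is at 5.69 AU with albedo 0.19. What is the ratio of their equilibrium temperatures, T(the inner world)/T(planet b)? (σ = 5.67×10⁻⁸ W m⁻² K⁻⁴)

T₁/T₂ ≈ 1.495

T_eq = [S₀(1−A)/(4σd²)]^(1/4), so T ∝ (1−A)^(1/4) / √d.
T₁ = [1360×0.37/(4×5.67×10⁻⁸×1.72²)]^(1/4) = 165.49 K.
T₂ = [1360×0.81/(4×5.67×10⁻⁸×5.69²)]^(1/4) = 110.67 K.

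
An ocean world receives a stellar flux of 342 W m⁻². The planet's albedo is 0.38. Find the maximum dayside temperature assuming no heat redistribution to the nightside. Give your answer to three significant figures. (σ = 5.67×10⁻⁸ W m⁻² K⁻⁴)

T_ss ≈ 247 K

With no redistribution each surface element balances locally: S(1−A) = σT⁴.
T = [342 × 0.62 / 5.67×10⁻⁸]^(1/4) = (3.74×10⁹)^(1/4) = 247 K.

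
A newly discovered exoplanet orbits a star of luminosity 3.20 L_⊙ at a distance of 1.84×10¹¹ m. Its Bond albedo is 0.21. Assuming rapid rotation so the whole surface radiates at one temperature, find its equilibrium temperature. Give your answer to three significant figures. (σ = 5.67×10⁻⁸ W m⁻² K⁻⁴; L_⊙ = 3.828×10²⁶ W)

L = 3.20 × 3.828×10²⁶ = 1.22×10²⁷ W.
Flux: S = L/(4πd²) = 1.22×10²⁷/(4π×(1.84×10¹¹)²) = 2880 W m⁻².
Energy balance: absorbed = emitted ⇒ πR²·S(1−A) = 4πR²·σT_eq⁴, so T_eq⁴ = S(1−A)/(4σ).
T_eq = [2880 × 0.79 / (4 × 5.67×10⁻⁸)]^(1/4) = (1.00×10¹⁰)^(1/4) = 316 K.

T_eq ≈ 316 K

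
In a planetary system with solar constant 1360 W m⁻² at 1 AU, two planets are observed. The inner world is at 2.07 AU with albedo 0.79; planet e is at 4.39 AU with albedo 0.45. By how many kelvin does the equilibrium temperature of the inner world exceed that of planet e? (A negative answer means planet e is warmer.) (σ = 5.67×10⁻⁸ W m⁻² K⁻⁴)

T_eq = [S₀(1−A)/(4σd²)]^(1/4), so T ∝ (1−A)^(1/4) / √d.
T₁ = [1360×0.21/(4×5.67×10⁻⁸×2.07²)]^(1/4) = 130.93 K.
T₂ = [1360×0.55/(4×5.67×10⁻⁸×4.39²)]^(1/4) = 114.38 K.

ΔT ≈ 16.6 K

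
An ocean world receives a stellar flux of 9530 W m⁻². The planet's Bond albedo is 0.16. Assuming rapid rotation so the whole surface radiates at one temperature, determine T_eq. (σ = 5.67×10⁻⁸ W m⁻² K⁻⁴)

T_eq ≈ 433 K

Energy balance: absorbed = emitted ⇒ πR²·S(1−A) = 4πR²·σT_eq⁴, so T_eq⁴ = S(1−A)/(4σ).
T_eq = [9530 × 0.84 / (4 × 5.67×10⁻⁸)]^(1/4) = (3.53×10¹⁰)^(1/4) = 433 K.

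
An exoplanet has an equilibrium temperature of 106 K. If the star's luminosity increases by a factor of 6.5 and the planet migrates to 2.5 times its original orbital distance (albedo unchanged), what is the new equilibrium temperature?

T_eq ∝ L^(1/4) · d^(−1/2).
T′ = 106 × 6.5^(1/4) / 2.5^(1/2) = 107 K.

T_eq ≈ 107 K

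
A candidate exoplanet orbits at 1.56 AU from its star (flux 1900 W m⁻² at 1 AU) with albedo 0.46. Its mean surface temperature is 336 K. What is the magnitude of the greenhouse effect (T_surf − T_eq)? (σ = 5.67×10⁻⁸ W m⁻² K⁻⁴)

S = 1900/1.56² = 780.7 W m⁻².
T_eq = [S(1−A)/(4σ)]^(1/4) = [780.7×0.54/(4×5.67×10⁻⁸)]^(1/4) = 207.6 K.
ΔT = T_surf − T_eq = 336 − 207.6.

ΔT ≈ 128.4 K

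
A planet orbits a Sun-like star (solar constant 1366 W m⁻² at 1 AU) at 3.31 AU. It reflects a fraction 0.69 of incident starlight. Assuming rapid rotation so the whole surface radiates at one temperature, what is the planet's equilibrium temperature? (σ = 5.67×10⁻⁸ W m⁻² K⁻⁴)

T_eq ≈ 114 K

Flux at 3.31 AU: S = 1366/3.31² = 125 W m⁻².
Energy balance: absorbed = emitted ⇒ πR²·S(1−A) = 4πR²·σT_eq⁴, so T_eq⁴ = S(1−A)/(4σ).
T_eq = [125 × 0.31 / (4 × 5.67×10⁻⁸)]^(1/4) = (1.70×10⁸)^(1/4) = 114 K.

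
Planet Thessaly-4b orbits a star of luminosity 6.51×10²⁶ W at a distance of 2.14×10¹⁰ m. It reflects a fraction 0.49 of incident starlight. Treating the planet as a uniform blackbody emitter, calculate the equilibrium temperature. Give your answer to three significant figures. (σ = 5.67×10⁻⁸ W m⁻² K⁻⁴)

Flux: S = L/(4πd²) = 6.51×10²⁶/(4π×(2.14×10¹⁰)²) = 1.13×10⁵ W m⁻².
Energy balance: absorbed = emitted ⇒ πR²·S(1−A) = 4πR²·σT_eq⁴, so T_eq⁴ = S(1−A)/(4σ).
T_eq = [1.13×10⁵ × 0.51 / (4 × 5.67×10⁻⁸)]^(1/4) = (2.54×10¹¹)^(1/4) = 710 K.

T_eq ≈ 710 K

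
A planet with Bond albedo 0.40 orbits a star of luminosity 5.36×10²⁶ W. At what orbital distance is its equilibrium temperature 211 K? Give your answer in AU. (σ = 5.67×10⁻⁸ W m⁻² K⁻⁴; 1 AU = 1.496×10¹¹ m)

d ≈ 1.59 AU

From T_eq⁴ = L(1−A)/(16πσd²): d = √[L(1−A)/(16πσT_eq⁴)].
d = √[5.36×10²⁶ × 0.60 / (16π × 5.67×10⁻⁸ × (211)⁴)] = 2.39×10¹¹ m = 1.59 AU.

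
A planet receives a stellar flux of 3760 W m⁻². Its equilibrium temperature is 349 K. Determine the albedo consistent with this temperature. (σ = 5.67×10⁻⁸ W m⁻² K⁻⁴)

From T_eq⁴ = S(1−A)/(4σ): 1−A = 4σT_eq⁴/S.
1−A = 4 × 5.67×10⁻⁸ × (349)⁴ / 3760 = 0.895.

A ≈ 0.11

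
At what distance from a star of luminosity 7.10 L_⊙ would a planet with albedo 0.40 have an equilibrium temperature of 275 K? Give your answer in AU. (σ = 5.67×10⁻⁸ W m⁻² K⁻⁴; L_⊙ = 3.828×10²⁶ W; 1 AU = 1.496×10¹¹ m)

L = 7.10 × 3.828×10²⁶ = 2.72×10²⁷ W.
From T_eq⁴ = L(1−A)/(16πσd²): d = √[L(1−A)/(16πσT_eq⁴)].
d = √[2.72×10²⁷ × 0.60 / (16π × 5.67×10⁻⁸ × (275)⁴)] = 3.16×10¹¹ m = 2.11 AU.

d ≈ 2.11 AU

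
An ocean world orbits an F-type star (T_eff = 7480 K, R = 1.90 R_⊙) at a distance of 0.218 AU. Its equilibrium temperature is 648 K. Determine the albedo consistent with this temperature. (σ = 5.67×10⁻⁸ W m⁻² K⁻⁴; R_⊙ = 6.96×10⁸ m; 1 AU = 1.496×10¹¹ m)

R_⋆ = 1.90 × 6.96×10⁸ = 1.32×10⁹ m.
d = 0.218 AU = 3.26×10¹⁰ m.
L = 4πR_⋆²σT_⋆⁴ = 4π(1.32×10⁹)² × 5.67×10⁻⁸ × (7480)⁴ = 3.90×10²⁷ W.
S = L/(4πd²) = 2.92×10⁵ W m⁻².
From T_eq⁴ = S(1−A)/(4σ): 1−A = 4σT_eq⁴/S.
1−A = 4 × 5.67×10⁻⁸ × (648)⁴ / 2.92×10⁵ = 0.137.

A ≈ 0.86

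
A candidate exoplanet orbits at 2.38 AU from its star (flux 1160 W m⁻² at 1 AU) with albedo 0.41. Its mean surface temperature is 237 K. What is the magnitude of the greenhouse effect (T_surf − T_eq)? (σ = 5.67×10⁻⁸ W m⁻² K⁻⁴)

S = 1160/2.38² = 204.8 W m⁻².
T_eq = [S(1−A)/(4σ)]^(1/4) = [204.8×0.59/(4×5.67×10⁻⁸)]^(1/4) = 151.9 K.
ΔT = T_surf − T_eq = 237 − 151.9.

ΔT ≈ 85.1 K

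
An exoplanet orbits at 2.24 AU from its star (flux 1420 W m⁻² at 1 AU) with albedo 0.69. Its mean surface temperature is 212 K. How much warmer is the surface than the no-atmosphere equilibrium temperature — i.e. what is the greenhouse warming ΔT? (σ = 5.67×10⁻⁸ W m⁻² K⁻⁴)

ΔT ≈ 71.8 K

S = 1420/2.24² = 283.0 W m⁻².
T_eq = [S(1−A)/(4σ)]^(1/4) = [283.0×0.31/(4×5.67×10⁻⁸)]^(1/4) = 140.2 K.
ΔT = T_surf − T_eq = 212 − 140.2.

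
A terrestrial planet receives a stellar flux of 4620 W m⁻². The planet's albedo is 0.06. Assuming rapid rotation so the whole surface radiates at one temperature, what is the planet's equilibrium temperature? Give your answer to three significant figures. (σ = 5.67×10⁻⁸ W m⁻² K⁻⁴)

T_eq ≈ 372 K

Energy balance: absorbed = emitted ⇒ πR²·S(1−A) = 4πR²·σT_eq⁴, so T_eq⁴ = S(1−A)/(4σ).
T_eq = [4620 × 0.94 / (4 × 5.67×10⁻⁸)]^(1/4) = (1.91×10¹⁰)^(1/4) = 372 K.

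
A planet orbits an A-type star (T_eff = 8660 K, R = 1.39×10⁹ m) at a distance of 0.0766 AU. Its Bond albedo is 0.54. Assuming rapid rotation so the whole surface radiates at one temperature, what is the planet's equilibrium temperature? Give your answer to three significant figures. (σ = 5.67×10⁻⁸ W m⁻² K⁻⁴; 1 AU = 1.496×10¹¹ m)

d = 0.0766 AU = 1.15×10¹⁰ m.
L = 4πR_⋆²σT_⋆⁴ = 4π(1.39×10⁹)² × 5.67×10⁻⁸ × (8660)⁴ = 7.74×10²⁷ W.
S = L/(4πd²) = 4.69×10⁶ W m⁻².
Energy balance: absorbed = emitted ⇒ πR²·S(1−A) = 4πR²·σT_eq⁴, so T_eq⁴ = S(1−A)/(4σ).
T_eq = [4.69×10⁶ × 0.46 / (4 × 5.67×10⁻⁸)]^(1/4) = (9.52×10¹²)^(1/4) = 1760 K.

T_eq ≈ 1760 K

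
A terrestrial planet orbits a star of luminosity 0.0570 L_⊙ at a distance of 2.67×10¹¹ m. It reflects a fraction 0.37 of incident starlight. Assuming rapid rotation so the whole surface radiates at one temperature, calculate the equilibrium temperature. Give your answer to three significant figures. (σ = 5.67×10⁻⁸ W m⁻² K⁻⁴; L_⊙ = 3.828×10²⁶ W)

T_eq ≈ 90.7 K

L = 0.0570 × 3.828×10²⁶ = 2.18×10²⁵ W.
Flux: S = L/(4πd²) = 2.18×10²⁵/(4π×(2.67×10¹¹)²) = 24.4 W m⁻².
Energy balance: absorbed = emitted ⇒ πR²·S(1−A) = 4πR²·σT_eq⁴, so T_eq⁴ = S(1−A)/(4σ).
T_eq = [24.4 × 0.63 / (4 × 5.67×10⁻⁸)]^(1/4) = (6.77×10⁷)^(1/4) = 90.7 K.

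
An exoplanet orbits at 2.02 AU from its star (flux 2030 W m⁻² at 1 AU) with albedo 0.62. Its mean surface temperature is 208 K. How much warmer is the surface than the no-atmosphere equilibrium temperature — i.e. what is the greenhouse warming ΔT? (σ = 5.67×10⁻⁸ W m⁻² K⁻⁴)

ΔT ≈ 38.1 K

S = 2030/2.02² = 497.5 W m⁻².
T_eq = [S(1−A)/(4σ)]^(1/4) = [497.5×0.38/(4×5.67×10⁻⁸)]^(1/4) = 169.9 K.
ΔT = T_surf − T_eq = 208 − 169.9.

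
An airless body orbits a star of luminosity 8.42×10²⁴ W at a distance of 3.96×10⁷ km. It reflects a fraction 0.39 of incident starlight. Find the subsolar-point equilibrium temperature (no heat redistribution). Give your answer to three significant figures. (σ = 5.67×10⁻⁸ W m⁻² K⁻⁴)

T_ss ≈ 260 K

d = 3.96×10⁷ km = 3.96×10¹⁰ m.
Flux: S = L/(4πd²) = 8.42×10²⁴/(4π×(3.96×10¹⁰)²) = 427 W m⁻².
At the subsolar point the surface absorbs S(1−A) and emits σT⁴ per unit area — no factor of 4, since only the local patch is in balance.
T = [427 × 0.61 / 5.67×10⁻⁸]^(1/4) = (4.60×10⁹)^(1/4) = 260 K.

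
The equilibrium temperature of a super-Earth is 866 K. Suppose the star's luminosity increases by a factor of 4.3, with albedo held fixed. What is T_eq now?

T_eq ≈ 1250 K

T_eq ∝ L^(1/4) · d^(−1/2).
T′ = 866 × 4.3^(1/4) = 1250 K.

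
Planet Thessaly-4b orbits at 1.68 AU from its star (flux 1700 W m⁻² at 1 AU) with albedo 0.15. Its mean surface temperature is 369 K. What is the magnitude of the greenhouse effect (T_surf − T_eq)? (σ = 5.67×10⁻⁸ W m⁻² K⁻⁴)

ΔT ≈ 151.0 K

S = 1700/1.68² = 602.3 W m⁻².
T_eq = [S(1−A)/(4σ)]^(1/4) = [602.3×0.85/(4×5.67×10⁻⁸)]^(1/4) = 218.0 K.
ΔT = T_surf − T_eq = 369 − 218.0.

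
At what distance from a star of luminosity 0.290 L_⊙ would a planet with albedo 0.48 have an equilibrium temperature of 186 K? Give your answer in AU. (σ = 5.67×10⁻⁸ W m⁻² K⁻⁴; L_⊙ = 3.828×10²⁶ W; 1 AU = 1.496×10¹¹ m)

L = 0.290 × 3.828×10²⁶ = 1.11×10²⁶ W.
From T_eq⁴ = L(1−A)/(16πσd²): d = √[L(1−A)/(16πσT_eq⁴)].
d = √[1.11×10²⁶ × 0.52 / (16π × 5.67×10⁻⁸ × (186)⁴)] = 1.30×10¹¹ m = 0.870 AU.

d ≈ 0.870 AU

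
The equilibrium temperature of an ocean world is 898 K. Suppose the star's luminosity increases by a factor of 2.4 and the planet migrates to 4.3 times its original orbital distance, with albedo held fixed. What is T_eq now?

T_eq ≈ 539 K

T_eq ∝ L^(1/4) · d^(−1/2).
T′ = 898 × 2.4^(1/4) / 4.3^(1/2) = 539 K.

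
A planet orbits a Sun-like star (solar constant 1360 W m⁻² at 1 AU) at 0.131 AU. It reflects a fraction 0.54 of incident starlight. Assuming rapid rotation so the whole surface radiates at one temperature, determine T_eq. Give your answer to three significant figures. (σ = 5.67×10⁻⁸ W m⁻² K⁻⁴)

T_eq ≈ 633 K

Flux at 0.131 AU: S = 1360/0.131² = 7.92×10⁴ W m⁻².
Energy balance: absorbed = emitted ⇒ πR²·S(1−A) = 4πR²·σT_eq⁴, so T_eq⁴ = S(1−A)/(4σ).
T_eq = [7.92×10⁴ × 0.46 / (4 × 5.67×10⁻⁸)]^(1/4) = (1.61×10¹¹)^(1/4) = 633 K.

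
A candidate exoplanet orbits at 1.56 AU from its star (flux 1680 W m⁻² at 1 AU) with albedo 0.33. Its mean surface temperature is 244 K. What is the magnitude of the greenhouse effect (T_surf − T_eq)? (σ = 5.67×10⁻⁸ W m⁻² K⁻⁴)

S = 1680/1.56² = 690.3 W m⁻².
T_eq = [S(1−A)/(4σ)]^(1/4) = [690.3×0.67/(4×5.67×10⁻⁸)]^(1/4) = 212.5 K.
ΔT = T_surf − T_eq = 244 − 212.5.

ΔT ≈ 31.5 K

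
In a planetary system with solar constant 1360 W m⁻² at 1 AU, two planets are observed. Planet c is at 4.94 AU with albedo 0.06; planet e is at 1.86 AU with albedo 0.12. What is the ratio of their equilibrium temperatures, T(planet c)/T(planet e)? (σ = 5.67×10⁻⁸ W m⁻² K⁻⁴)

T_eq = [S₀(1−A)/(4σd²)]^(1/4), so T ∝ (1−A)^(1/4) / √d.
T₁ = [1360×0.94/(4×5.67×10⁻⁸×4.94²)]^(1/4) = 123.28 K.
T₂ = [1360×0.88/(4×5.67×10⁻⁸×1.86²)]^(1/4) = 197.62 K.

T₁/T₂ ≈ 0.624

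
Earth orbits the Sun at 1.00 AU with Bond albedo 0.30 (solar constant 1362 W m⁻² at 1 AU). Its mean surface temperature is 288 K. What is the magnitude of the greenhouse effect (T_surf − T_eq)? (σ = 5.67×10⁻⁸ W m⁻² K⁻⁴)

ΔT ≈ 33.4 K

S = 1362/1.00² = 1362 W m⁻².
T_eq = [S(1−A)/(4σ)]^(1/4) = [1362×0.70/(4×5.67×10⁻⁸)]^(1/4) = 254.6 K.
ΔT = T_surf − T_eq = 288 − 254.6.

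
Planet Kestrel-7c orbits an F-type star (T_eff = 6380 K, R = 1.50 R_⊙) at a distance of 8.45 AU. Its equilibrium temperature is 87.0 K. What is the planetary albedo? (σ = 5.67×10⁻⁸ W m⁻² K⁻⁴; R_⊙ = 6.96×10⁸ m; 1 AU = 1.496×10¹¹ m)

R_⋆ = 1.50 × 6.96×10⁸ = 1.04×10⁹ m.
d = 8.45 AU = 1.26×10¹² m.
L = 4πR_⋆²σT_⋆⁴ = 4π(1.04×10⁹)² × 5.67×10⁻⁸ × (6380)⁴ = 1.29×10²⁷ W.
S = L/(4πd²) = 64.1 W m⁻².
From T_eq⁴ = S(1−A)/(4σ): 1−A = 4σT_eq⁴/S.
1−A = 4 × 5.67×10⁻⁸ × (87.0)⁴ / 64.1 = 0.203.

A ≈ 0.80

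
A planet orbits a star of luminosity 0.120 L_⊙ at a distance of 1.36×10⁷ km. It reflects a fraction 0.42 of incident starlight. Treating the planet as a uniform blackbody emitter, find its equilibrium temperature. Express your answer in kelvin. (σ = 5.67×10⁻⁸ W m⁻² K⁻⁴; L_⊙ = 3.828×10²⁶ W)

d = 1.36×10⁷ km = 1.36×10¹⁰ m.
L = 0.120 × 3.828×10²⁶ = 4.59×10²⁵ W.
Flux: S = L/(4πd²) = 4.59×10²⁵/(4π×(1.36×10¹⁰)²) = 1.98×10⁴ W m⁻².
Energy balance: absorbed = emitted ⇒ πR²·S(1−A) = 4πR²·σT_eq⁴, so T_eq⁴ = S(1−A)/(4σ).
T_eq = [1.98×10⁴ × 0.58 / (4 × 5.67×10⁻⁸)]^(1/4) = (5.05×10¹⁰)^(1/4) = 474 K.

T_eq ≈ 474 K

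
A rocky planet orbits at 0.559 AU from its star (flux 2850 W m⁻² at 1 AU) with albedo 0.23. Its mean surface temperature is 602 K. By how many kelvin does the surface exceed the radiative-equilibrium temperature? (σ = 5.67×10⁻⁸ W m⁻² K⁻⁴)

S = 2850/0.559² = 9121 W m⁻².
T_eq = [S(1−A)/(4σ)]^(1/4) = [9121×0.77/(4×5.67×10⁻⁸)]^(1/4) = 419.5 K.
ΔT = T_surf − T_eq = 602 − 419.5.

ΔT ≈ 182.5 K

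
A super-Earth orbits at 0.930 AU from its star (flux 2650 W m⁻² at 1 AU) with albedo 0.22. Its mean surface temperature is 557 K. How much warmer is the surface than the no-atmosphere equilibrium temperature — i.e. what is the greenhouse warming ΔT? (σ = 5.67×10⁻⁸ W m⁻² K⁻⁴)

S = 2650/0.930² = 3064 W m⁻².
T_eq = [S(1−A)/(4σ)]^(1/4) = [3064×0.78/(4×5.67×10⁻⁸)]^(1/4) = 320.4 K.
ΔT = T_surf − T_eq = 557 − 320.4.

ΔT ≈ 236.6 K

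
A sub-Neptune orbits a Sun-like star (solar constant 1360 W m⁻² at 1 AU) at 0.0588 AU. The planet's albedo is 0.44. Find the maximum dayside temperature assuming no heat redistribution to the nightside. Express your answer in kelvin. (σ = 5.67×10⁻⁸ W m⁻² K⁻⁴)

T_ss ≈ 1400 K

Flux at 0.0588 AU: S = 1360/0.0588² = 3.93×10⁵ W m⁻².
With no redistribution each surface element balances locally: S(1−A) = σT⁴.
T = [3.93×10⁵ × 0.56 / 5.67×10⁻⁸]^(1/4) = (3.88×10¹²)^(1/4) = 1400 K.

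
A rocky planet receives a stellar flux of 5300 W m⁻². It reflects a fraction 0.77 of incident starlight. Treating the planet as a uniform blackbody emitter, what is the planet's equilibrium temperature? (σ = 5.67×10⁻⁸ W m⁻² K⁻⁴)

Energy balance: absorbed = emitted ⇒ πR²·S(1−A) = 4πR²·σT_eq⁴, so T_eq⁴ = S(1−A)/(4σ).
T_eq = [5300 × 0.23 / (4 × 5.67×10⁻⁸)]^(1/4) = (5.37×10⁹)^(1/4) = 271 K.

T_eq ≈ 271 K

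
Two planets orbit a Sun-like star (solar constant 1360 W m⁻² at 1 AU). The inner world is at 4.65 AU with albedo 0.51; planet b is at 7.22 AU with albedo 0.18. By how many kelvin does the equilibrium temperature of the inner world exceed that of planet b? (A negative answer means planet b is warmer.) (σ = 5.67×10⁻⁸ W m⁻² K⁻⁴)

T_eq = [S₀(1−A)/(4σd²)]^(1/4), so T ∝ (1−A)^(1/4) / √d.
T₁ = [1360×0.49/(4×5.67×10⁻⁸×4.65²)]^(1/4) = 107.97 K.
T₂ = [1360×0.82/(4×5.67×10⁻⁸×7.22²)]^(1/4) = 98.55 K.

ΔT ≈ 9.4 K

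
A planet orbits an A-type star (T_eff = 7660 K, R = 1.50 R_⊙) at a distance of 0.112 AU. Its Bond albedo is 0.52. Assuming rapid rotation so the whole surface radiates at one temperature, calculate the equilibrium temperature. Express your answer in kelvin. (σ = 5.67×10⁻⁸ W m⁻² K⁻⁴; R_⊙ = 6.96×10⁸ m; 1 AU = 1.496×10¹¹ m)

R_⋆ = 1.50 × 6.96×10⁸ = 1.04×10⁹ m.
d = 0.112 AU = 1.68×10¹⁰ m.
L = 4πR_⋆²σT_⋆⁴ = 4π(1.04×10⁹)² × 5.67×10⁻⁸ × (7660)⁴ = 2.67×10²⁷ W.
S = L/(4πd²) = 7.58×10⁵ W m⁻².
Energy balance: absorbed = emitted ⇒ πR²·S(1−A) = 4πR²·σT_eq⁴, so T_eq⁴ = S(1−A)/(4σ).
T_eq = [7.58×10⁵ × 0.48 / (4 × 5.67×10⁻⁸)]^(1/4) = (1.60×10¹²)^(1/4) = 1130 K.

T_eq ≈ 1130 K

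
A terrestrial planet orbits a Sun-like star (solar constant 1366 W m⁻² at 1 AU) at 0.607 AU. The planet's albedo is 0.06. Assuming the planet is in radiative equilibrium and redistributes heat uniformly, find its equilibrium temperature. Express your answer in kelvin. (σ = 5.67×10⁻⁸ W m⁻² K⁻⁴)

Flux at 0.607 AU: S = 1366/0.607² = 3710 W m⁻².
Energy balance: absorbed = emitted ⇒ πR²·S(1−A) = 4πR²·σT_eq⁴, so T_eq⁴ = S(1−A)/(4σ).
T_eq = [3710 × 0.94 / (4 × 5.67×10⁻⁸)]^(1/4) = (1.54×10¹⁰)^(1/4) = 352 K.

T_eq ≈ 352 K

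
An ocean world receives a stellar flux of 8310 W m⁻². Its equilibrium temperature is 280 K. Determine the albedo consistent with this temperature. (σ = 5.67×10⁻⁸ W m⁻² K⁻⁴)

A ≈ 0.83

From T_eq⁴ = S(1−A)/(4σ): 1−A = 4σT_eq⁴/S.
1−A = 4 × 5.67×10⁻⁸ × (280)⁴ / 8310 = 0.168.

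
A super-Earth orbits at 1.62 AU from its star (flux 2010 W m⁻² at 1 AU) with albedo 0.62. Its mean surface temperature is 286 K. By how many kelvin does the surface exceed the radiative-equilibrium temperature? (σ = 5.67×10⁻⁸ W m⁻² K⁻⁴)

S = 2010/1.62² = 765.9 W m⁻².
T_eq = [S(1−A)/(4σ)]^(1/4) = [765.9×0.38/(4×5.67×10⁻⁸)]^(1/4) = 189.3 K.
ΔT = T_surf − T_eq = 286 − 189.3.

ΔT ≈ 96.7 K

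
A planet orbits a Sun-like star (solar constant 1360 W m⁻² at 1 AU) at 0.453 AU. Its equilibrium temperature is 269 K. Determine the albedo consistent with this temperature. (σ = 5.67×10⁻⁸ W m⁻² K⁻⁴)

Flux at 0.453 AU: S = 1360/0.453² = 6630 W m⁻².
From T_eq⁴ = S(1−A)/(4σ): 1−A = 4σT_eq⁴/S.
1−A = 4 × 5.67×10⁻⁸ × (269)⁴ / 6630 = 0.179.

A ≈ 0.82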